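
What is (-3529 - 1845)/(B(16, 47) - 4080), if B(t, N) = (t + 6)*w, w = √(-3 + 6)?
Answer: 1827160/1387079 + 29557*√3/4161237 ≈ 1.3296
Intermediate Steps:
w = √3 ≈ 1.7320
B(t, N) = √3*(6 + t) (B(t, N) = (t + 6)*√3 = (6 + t)*√3 = √3*(6 + t))
(-3529 - 1845)/(B(16, 47) - 4080) = (-3529 - 1845)/(√3*(6 + 16) - 4080) = -5374/(√3*22 - 4080) = -5374/(22*√3 - 4080) = -5374/(-4080 + 22*√3)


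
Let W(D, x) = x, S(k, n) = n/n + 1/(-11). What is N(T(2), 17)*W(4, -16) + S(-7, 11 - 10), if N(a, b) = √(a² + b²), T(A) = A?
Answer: 10/11 - 16*√293 ≈ -272.97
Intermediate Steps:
S(k, n) = 10/11 (S(k, n) = 1 + 1*(-1/11) = 1 - 1/11 = 10/11)
N(T(2), 17)*W(4, -16) + S(-7, 11 - 10) = √(2² + 17²)*(-16) + 10/11 = √(4 + 289)*(-16) + 10/11 = √293*(-16) + 10/11 = -16*√293 + 10/11 = 10/11 - 16*√293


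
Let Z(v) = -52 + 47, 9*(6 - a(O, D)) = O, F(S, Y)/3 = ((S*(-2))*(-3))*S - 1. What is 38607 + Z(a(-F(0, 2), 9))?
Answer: 38602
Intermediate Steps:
F(S, Y) = -3 + 18*S² (F(S, Y) = 3*(((S*(-2))*(-3))*S - 1) = 3*((-2*S*(-3))*S - 1) = 3*((6*S)*S - 1) = 3*(6*S² - 1) = 3*(-1 + 6*S²) = -3 + 18*S²)
a(O, D) = 6 - O/9
Z(v) = -5
38607 + Z(a(-F(0, 2), 9)) = 38607 - 5 = 38602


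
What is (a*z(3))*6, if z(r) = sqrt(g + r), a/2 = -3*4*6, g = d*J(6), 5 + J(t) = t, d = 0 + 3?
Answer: -864*sqrt(6) ≈ -2116.4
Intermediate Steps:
d = 3
J(t) = -5 + t
g = 3 (g = 3*(-5 + 6) = 3*1 = 3)
a = -144 (a = 2*(-3*4*6) = 2*(-12*6) = 2*(-72) = -144)
z(r) = sqrt(3 + r)
(a*z(3))*6 = -144*sqrt(3 + 3)*6 = -144*sqrt(6)*6 = -864*sqrt(6)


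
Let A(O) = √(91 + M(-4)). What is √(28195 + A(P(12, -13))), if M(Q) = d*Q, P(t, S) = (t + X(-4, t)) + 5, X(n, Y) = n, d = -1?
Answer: √(28195 + √95) ≈ 167.94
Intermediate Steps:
P(t, S) = 1 + t (P(t, S) = (t - 4) + 5 = (-4 + t) + 5 = 1 + t)
M(Q) = -Q
A(O) = √95 (A(O) = √(91 - 1*(-4)) = √(91 + 4) = √95)
√(28195 + A(P(12, -13))) = √(28195 + √95)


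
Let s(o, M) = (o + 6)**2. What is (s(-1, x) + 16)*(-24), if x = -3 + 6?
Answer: -984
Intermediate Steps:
x = 3
s(o, M) = (6 + o)**2
(s(-1, x) + 16)*(-24) = ((6 - 1)**2 + 16)*(-24) = (5**2 + 16)*(-24) = (25 + 16)*(-24) = 41*(-24) = -984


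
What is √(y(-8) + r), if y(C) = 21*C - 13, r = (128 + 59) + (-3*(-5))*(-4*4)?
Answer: 3*I*√26 ≈ 15.297*I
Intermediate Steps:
r = -53 (r = 187 + 15*(-16) = 187 - 240 = -53)
y(C) = -13 + 21*C
√(y(-8) + r) = √((-13 + 21*(-8)) - 53) = √((-13 - 168) - 53) = √(-181 - 53) = √(-234) = 3*I*√26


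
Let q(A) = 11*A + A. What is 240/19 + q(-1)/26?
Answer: 3006/247 ≈ 12.170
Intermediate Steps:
q(A) = 12*A
240/19 + q(-1)/26 = 240/19 + (12*(-1))/26 = 240*(1/19) - 12*1/26 = 240/19 - 6/13 = 3006/247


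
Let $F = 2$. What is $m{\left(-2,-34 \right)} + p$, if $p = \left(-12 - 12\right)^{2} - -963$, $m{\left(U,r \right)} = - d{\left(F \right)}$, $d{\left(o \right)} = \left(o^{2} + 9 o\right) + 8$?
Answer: $1509$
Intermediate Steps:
$d{\left(o \right)} = 8 + o^{2} + 9 o$
$m{\left(U,r \right)} = -30$ ($m{\left(U,r \right)} = - (8 + 2^{2} + 9 \cdot 2) = - (8 + 4 + 18) = \left(-1\right) 30 = -30$)
$p = 1539$ ($p = \left(-24\right)^{2} + 963 = 576 + 963 = 1539$)
$m{\left(-2,-34 \right)} + p = -30 + 1539 = 1509$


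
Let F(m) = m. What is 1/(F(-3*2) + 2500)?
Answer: 1/2494 ≈ 0.00040096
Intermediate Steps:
1/(F(-3*2) + 2500) = 1/(-3*2 + 2500) = 1/(-6 + 2500) = 1/2494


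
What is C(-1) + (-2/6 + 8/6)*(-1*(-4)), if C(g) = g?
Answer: 3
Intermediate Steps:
C(-1) + (-2/6 + 8/6)*(-1*(-4)) = -1 + (-2/6 + 8/6)*(-1*(-4)) = -1 + (-2*⅙ + 8*(⅙))*4 = -1 + (-⅓ + 4/3)*4 = -1 + 1*4 = -1 + 4 = 3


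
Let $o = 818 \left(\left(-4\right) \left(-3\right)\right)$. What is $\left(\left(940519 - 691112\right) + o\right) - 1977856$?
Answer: $-1718633$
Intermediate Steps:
$o = 9816$ ($o = 818 \cdot 12 = 9816$)
$\left(\left(940519 - 691112\right) + o\right) - 1977856 = \left(\left(940519 - 691112\right) + 9816\right) - 1977856 = \left(249407 + 9816\right) - 1977856 = 259223 - 1977856 = -1718633$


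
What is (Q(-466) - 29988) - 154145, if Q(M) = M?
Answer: -184599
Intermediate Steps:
(Q(-466) - 29988) - 154145 = (-466 - 29988) - 154145 = -30454 - 154145 = -184599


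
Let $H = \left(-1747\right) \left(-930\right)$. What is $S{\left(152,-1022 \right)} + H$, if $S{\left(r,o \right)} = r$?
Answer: $1624862$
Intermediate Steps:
$H = 1624710$
$S{\left(152,-1022 \right)} + H = 152 + 1624710 = 1624862$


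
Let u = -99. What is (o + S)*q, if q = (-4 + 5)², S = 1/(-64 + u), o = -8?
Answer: -1305/163 ≈ -8.0061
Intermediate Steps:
S = -1/163 (S = 1/(-64 - 99) = 1/(-163) = -1/163 ≈ -0.0061350)
q = 1 (q = 1² = 1)
(o + S)*q = (-8 - 1/163)*1 = -1305/163*1 = -1305/163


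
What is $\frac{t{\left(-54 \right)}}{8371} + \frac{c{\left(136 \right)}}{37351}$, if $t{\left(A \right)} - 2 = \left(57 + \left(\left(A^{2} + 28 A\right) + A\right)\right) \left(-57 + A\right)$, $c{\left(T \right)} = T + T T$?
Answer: $- \frac{5677323953}{312665221} \approx -18.158$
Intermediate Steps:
$c{\left(T \right)} = T + T^{2}$
$t{\left(A \right)} = 2 + \left(-57 + A\right) \left(57 + A^{2} + 29 A\right)$ ($t{\left(A \right)} = 2 + \left(57 + \left(\left(A^{2} + 28 A\right) + A\right)\right) \left(-57 + A\right) = 2 + \left(57 + \left(A^{2} + 29 A\right)\right) \left(-57 + A\right) = 2 + \left(57 + A^{2} + 29 A\right) \left(-57 + A\right) = 2 + \left(-57 + A\right) \left(57 + A^{2} + 29 A\right)$)
$\frac{t{\left(-54 \right)}}{8371} + \frac{c{\left(136 \right)}}{37351} = \frac{-3247 + \left(-54\right)^{3} - -86184 - 28 \left(-54\right)^{2}}{8371} + \frac{136 \left(1 + 136\right)}{37351} = \left(-3247 - 157464 + 86184 - 81648\right) \frac{1}{8371} + 136 \cdot 137 \cdot \frac{1}{37351} = \left(-3247 - 157464 + 86184 - 81648\right) \frac{1}{8371} + 18632 \cdot \frac{1}{37351} = \left(-156175\right) \frac{1}{8371} + \frac{18632}{37351} = - \frac{156175}{8371} + \frac{18632}{37351} = - \frac{5677323953}{312665221}$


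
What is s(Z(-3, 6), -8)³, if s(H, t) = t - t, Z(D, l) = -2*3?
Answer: 0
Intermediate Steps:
Z(D, l) = -6
s(H, t) = 0
s(Z(-3, 6), -8)³ = 0³ = 0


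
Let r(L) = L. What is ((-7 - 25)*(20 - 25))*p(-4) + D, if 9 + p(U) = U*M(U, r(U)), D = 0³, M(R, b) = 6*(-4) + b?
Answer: 16480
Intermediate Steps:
M(R, b) = -24 + b
D = 0
p(U) = -9 + U*(-24 + U)
((-7 - 25)*(20 - 25))*p(-4) + D = ((-7 - 25)*(20 - 25))*(-9 - 4*(-24 - 4)) + 0 = (-32*(-5))*(-9 - 4*(-28)) + 0 = 160*(-9 + 112) + 0 = 160*103 + 0 = 16480 + 0 = 16480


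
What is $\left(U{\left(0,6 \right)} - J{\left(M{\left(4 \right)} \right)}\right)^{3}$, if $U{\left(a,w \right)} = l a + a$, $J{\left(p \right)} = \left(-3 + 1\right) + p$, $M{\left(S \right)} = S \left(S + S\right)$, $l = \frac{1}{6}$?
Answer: $-27000$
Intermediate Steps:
$l = \frac{1}{6} \approx 0.16667$
$M{\left(S \right)} = 2 S^{2}$ ($M{\left(S \right)} = S 2 S = 2 S^{2}$)
$J{\left(p \right)} = -2 + p$
$U{\left(a,w \right)} = \frac{7 a}{6}$ ($U{\left(a,w \right)} = \frac{a}{6} + a = \frac{7 a}{6}$)
$\left(U{\left(0,6 \right)} - J{\left(M{\left(4 \right)} \right)}\right)^{3} = \left(\frac{7}{6} \cdot 0 - \left(-2 + 2 \cdot 4^{2}\right)\right)^{3} = \left(0 - \left(-2 + 2 \cdot 16\right)\right)^{3} = \left(0 - \left(-2 + 32\right)\right)^{3} = \left(0 - 30\right)^{3} = \left(-30\right)^{3} = -27000$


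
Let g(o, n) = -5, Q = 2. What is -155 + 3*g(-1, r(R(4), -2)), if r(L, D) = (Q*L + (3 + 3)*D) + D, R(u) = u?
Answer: -170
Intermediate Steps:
r(L, D) = 2*L + 7*D (r(L, D) = (2*L + (3 + 3)*D) + D = (2*L + 6*D) + D = 2*L + 7*D)
-155 + 3*g(-1, r(R(4), -2)) = -155 + 3*(-5) = -155 - 15 = -170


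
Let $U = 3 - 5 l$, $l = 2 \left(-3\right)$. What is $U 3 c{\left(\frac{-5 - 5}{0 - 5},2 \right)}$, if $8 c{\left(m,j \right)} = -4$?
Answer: $- \frac{99}{2} \approx -49.5$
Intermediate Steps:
$l = -6$
$c{\left(m,j \right)} = - \frac{1}{2}$ ($c{\left(m,j \right)} = \frac{1}{8} \left(-4\right) = - \frac{1}{2}$)
$U = 33$ ($U = 3 - -30 = 3 + 30 = 33$)
$U 3 c{\left(\frac{-5 - 5}{0 - 5},2 \right)} = 33 \cdot 3 \left(- \frac{1}{2}\right) = 99 \left(- \frac{1}{2}\right) = - \frac{99}{2}$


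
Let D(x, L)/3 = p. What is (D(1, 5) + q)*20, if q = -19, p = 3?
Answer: -200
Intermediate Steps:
D(x, L) = 9 (D(x, L) = 3*3 = 9)
(D(1, 5) + q)*20 = (9 - 19)*20 = -10*20 = -200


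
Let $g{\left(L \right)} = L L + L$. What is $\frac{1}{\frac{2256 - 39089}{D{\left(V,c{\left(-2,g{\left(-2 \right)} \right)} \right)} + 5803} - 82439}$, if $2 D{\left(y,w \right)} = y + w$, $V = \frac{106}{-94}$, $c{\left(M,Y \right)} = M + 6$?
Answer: $- \frac{545617}{44983582165} \approx -1.2129 \cdot 10^{-5}$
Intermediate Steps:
$g{\left(L \right)} = L + L^{2}$ ($g{\left(L \right)} = L^{2} + L = L + L^{2}$)
$c{\left(M,Y \right)} = 6 + M$
$V = - \frac{53}{47}$ ($V = 106 \left(- \frac{1}{94}\right) = - \frac{53}{47} \approx -1.1277$)
$D{\left(y,w \right)} = \frac{w}{2} + \frac{y}{2}$ ($D{\left(y,w \right)} = \frac{y + w}{2} = \frac{w + y}{2} = \frac{w}{2} + \frac{y}{2}$)
$\frac{1}{\frac{2256 - 39089}{D{\left(V,c{\left(-2,g{\left(-2 \right)} \right)} \right)} + 5803} - 82439} = \frac{1}{\frac{2256 - 39089}{\left(\frac{6 - 2}{2} + \frac{1}{2} \left(- \frac{53}{47}\right)\right) + 5803} - 82439} = \frac{1}{- \frac{36833}{\left(\frac{1}{2} \cdot 4 - \frac{53}{94}\right) + 5803} - 82439} = \frac{1}{- \frac{36833}{\left(2 - \frac{53}{94}\right) + 5803} - 82439} = \frac{1}{- \frac{36833}{\frac{135}{94} + 5803} - 82439} = \frac{1}{- \frac{36833}{\frac{545617}{94}} - 82439} = \frac{1}{\left(-36833\right) \frac{94}{545617} - 82439} = \frac{1}{- \frac{3462302}{545617} - 82439} = \frac{1}{- \frac{44983582165}{545617}} = - \frac{545617}{44983582165}$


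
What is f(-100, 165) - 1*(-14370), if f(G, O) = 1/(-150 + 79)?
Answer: 1020269/71 ≈ 14370.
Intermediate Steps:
f(G, O) = -1/71 (f(G, O) = 1/(-71) = -1/71)
f(-100, 165) - 1*(-14370) = -1/71 - 1*(-14370) = -1/71 + 14370 = 1020269/71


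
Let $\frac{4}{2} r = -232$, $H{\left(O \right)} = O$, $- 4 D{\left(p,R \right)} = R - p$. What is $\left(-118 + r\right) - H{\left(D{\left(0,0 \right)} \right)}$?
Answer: $-234$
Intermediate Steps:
$D{\left(p,R \right)} = - \frac{R}{4} + \frac{p}{4}$ ($D{\left(p,R \right)} = - \frac{R - p}{4} = - \frac{R}{4} + \frac{p}{4}$)
$r = -116$ ($r = \frac{1}{2} \left(-232\right) = -116$)
$\left(-118 + r\right) - H{\left(D{\left(0,0 \right)} \right)} = \left(-118 - 116\right) - \left(\left(- \frac{1}{4}\right) 0 + \frac{1}{4} \cdot 0\right) = -234 - \left(0 + 0\right) = -234 - 0 = -234 + 0 = -234$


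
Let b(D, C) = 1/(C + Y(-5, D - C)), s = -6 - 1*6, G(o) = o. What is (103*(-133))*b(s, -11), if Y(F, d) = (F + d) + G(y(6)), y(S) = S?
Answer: 13699/11 ≈ 1245.4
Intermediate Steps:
Y(F, d) = 6 + F + d (Y(F, d) = (F + d) + 6 = 6 + F + d)
s = -12 (s = -6 - 6 = -12)
b(D, C) = 1/(1 + D) (b(D, C) = 1/(C + (6 - 5 + (D - C))) = 1/(C + (1 + D - C)) = 1/(1 + D))
(103*(-133))*b(s, -11) = (103*(-133))/(1 - 12) = -13699/(-11) = -13699*(-1/11) = 13699/11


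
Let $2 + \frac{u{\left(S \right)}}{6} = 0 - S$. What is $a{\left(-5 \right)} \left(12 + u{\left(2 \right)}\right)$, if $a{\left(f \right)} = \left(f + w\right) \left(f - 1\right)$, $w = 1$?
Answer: $-288$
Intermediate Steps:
$u{\left(S \right)} = -12 - 6 S$ ($u{\left(S \right)} = -12 + 6 \left(0 - S\right) = -12 + 6 \left(- S\right) = -12 - 6 S$)
$a{\left(f \right)} = \left(1 + f\right) \left(-1 + f\right)$ ($a{\left(f \right)} = \left(f + 1\right) \left(f - 1\right) = \left(1 + f\right) \left(-1 + f\right)$)
$a{\left(-5 \right)} \left(12 + u{\left(2 \right)}\right) = \left(-1 + \left(-5\right)^{2}\right) \left(12 - 24\right) = \left(-1 + 25\right) \left(12 - 24\right) = 24 \left(12 - 24\right) = 24 \left(-12\right) = -288$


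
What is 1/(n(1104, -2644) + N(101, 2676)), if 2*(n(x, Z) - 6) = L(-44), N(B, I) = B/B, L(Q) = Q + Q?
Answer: -1/37 ≈ -0.027027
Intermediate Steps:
L(Q) = 2*Q
N(B, I) = 1
n(x, Z) = -38 (n(x, Z) = 6 + (2*(-44))/2 = 6 + (1/2)*(-88) = 6 - 44 = -38)
1/(n(1104, -2644) + N(101, 2676)) = 1/(-38 + 1) = 1/(-37) = -1/37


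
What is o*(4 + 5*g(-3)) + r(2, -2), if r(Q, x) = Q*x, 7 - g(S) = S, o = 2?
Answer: 104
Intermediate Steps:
g(S) = 7 - S
o*(4 + 5*g(-3)) + r(2, -2) = 2*(4 + 5*(7 - 1*(-3))) + 2*(-2) = 2*(4 + 5*(7 + 3)) - 4 = 2*(4 + 5*10) - 4 = 2*(4 + 50) - 4 = 2*54 - 4 = 108 - 4 = 104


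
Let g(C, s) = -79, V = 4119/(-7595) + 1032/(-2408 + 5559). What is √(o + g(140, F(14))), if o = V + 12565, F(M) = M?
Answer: √145939260551283105/3418835 ≈ 111.74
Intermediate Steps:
V = -5140929/23931845 (V = 4119*(-1/7595) + 1032/3151 = -4119/7595 + 1032*(1/3151) = -4119/7595 + 1032/3151 = -5140929/23931845 ≈ -0.21482)
o = 300698491496/23931845 (o = -5140929/23931845 + 12565 = 300698491496/23931845 ≈ 12565.)
√(o + g(140, F(14))) = √(300698491496/23931845 - 79) = √(298807875741/23931845) = √145939260551283105/3418835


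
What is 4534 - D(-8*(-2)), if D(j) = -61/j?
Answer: 72605/16 ≈ 4537.8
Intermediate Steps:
4534 - D(-8*(-2)) = 4534 - (-61)/((-8*(-2))) = 4534 - (-61)/16 = 4534 - 1*(-61/16) = 4534 + 61/16 = 72605/16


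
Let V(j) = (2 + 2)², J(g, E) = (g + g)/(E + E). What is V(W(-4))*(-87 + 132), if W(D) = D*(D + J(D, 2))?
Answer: 720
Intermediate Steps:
J(g, E) = g/E (J(g, E) = (2*g)/((2*E)) = (2*g)*(1/(2*E)) = g/E)
W(D) = 3*D²/2 (W(D) = D*(D + D/2) = D*(3*D/2) = 3*D²/2)
V(j) = 16 (V(j) = 4² = 16)
V(W(-4))*(-87 + 132) = 16*(-87 + 132) = 16*45 = 720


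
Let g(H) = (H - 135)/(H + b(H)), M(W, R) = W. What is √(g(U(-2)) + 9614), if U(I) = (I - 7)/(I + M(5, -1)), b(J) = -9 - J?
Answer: 2*√21666/3 ≈ 98.129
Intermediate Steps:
U(I) = (-7 + I)/(5 + I) (U(I) = (I - 7)/(I + 5) = (-7 + I)/(5 + I))
g(H) = 15 - H/9 (g(H) = (H - 135)/(H + (-9 - H)) = (-135 + H)/(-9) = (-135 + H)*(-⅑) = 15 - H/9)
√(g(U(-2)) + 9614) = √((15 - (-7 - 2)/(9*(5 - 2))) + 9614) = √((15 - (-9)/(9*3)) + 9614) = √((15 - (-9)/27) + 9614) = √((15 - ⅑*(-3)) + 9614) = √((15 + ⅓) + 9614) = √(46/3 + 9614) = √(28888/3) = 2*√21666/3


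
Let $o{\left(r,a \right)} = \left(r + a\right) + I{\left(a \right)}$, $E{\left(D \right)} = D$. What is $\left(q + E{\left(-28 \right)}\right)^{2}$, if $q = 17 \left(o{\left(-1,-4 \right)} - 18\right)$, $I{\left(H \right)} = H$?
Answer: $237169$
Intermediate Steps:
$o{\left(r,a \right)} = r + 2 a$ ($o{\left(r,a \right)} = \left(r + a\right) + a = \left(a + r\right) + a = r + 2 a$)
$q = -459$ ($q = 17 \left(\left(-1 + 2 \left(-4\right)\right) - 18\right) = 17 \left(\left(-1 - 8\right) - 18\right) = 17 \left(-9 - 18\right) = 17 \left(-27\right) = -459$)
$\left(q + E{\left(-28 \right)}\right)^{2} = \left(-459 - 28\right)^{2} = \left(-487\right)^{2} = 237169$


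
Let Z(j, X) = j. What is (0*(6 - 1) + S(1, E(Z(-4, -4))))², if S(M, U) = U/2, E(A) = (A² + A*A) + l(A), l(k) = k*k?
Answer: 576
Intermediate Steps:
l(k) = k²
E(A) = 3*A² (E(A) = (A² + A*A) + A² = (A² + A²) + A² = 2*A² + A² = 3*A²)
S(M, U) = U/2 (S(M, U) = U*(½) = U/2)
(0*(6 - 1) + S(1, E(Z(-4, -4))))² = (0*(6 - 1) + (3*(-4)²)/2)² = (0*5 + (3*16)/2)² = (0 + (½)*48)² = (0 + 24)² = 24² = 576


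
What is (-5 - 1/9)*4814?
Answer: -221444/9 ≈ -24605.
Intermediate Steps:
(-5 - 1/9)*4814 = (-5 - 1*⅑)*4814 = (-5 - ⅑)*4814 = -46/9*4814 = -221444/9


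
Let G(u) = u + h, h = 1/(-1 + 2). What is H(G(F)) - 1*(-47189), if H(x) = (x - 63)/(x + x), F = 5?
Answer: 188737/4 ≈ 47184.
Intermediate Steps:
h = 1 (h = 1/1 = 1)
G(u) = 1 + u (G(u) = u + 1 = 1 + u)
H(x) = (-63 + x)/(2*x) (H(x) = (-63 + x)/((2*x)) = (-63 + x)*(1/(2*x)) = (-63 + x)/(2*x))
H(G(F)) - 1*(-47189) = (-63 + (1 + 5))/(2*(1 + 5)) - 1*(-47189) = (1/2)*(-63 + 6)/6 + 47189 = (1/2)*(1/6)*(-57) + 47189 = -19/4 + 47189 = 188737/4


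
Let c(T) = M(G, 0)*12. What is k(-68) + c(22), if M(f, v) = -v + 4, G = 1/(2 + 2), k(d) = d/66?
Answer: 1550/33 ≈ 46.970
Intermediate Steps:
k(d) = d/66 (k(d) = d*(1/66) = d/66)
G = ¼ (G = 1/4 = ¼ ≈ 0.25000)
M(f, v) = 4 - v
c(T) = 48 (c(T) = (4 - 1*0)*12 = (4 + 0)*12 = 4*12 = 48)
k(-68) + c(22) = (1/66)*(-68) + 48 = -34/33 + 48 = 1550/33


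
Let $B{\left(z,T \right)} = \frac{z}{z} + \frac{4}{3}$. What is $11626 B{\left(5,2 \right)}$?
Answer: $\frac{81382}{3} \approx 27127.0$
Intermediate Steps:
$B{\left(z,T \right)} = \frac{7}{3}$ ($B{\left(z,T \right)} = 1 + 4 \cdot \frac{1}{3} = 1 + \frac{4}{3} = \frac{7}{3}$)
$11626 B{\left(5,2 \right)} = 11626 \cdot \frac{7}{3} = \frac{81382}{3}$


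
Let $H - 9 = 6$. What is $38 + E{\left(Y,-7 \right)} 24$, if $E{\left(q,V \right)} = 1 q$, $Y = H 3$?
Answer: $1118$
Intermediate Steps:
$H = 15$ ($H = 9 + 6 = 15$)
$Y = 45$ ($Y = 15 \cdot 3 = 45$)
$E{\left(q,V \right)} = q$
$38 + E{\left(Y,-7 \right)} 24 = 38 + 45 \cdot 24 = 38 + 1080 = 1118$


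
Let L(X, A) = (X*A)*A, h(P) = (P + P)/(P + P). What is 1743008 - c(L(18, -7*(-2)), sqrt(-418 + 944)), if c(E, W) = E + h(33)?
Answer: 1739479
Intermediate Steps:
h(P) = 1 (h(P) = (2*P)/((2*P)) = (2*P)*(1/(2*P)) = 1)
L(X, A) = X*A**2 (L(X, A) = (A*X)*A = X*A**2)
c(E, W) = 1 + E (c(E, W) = E + 1 = 1 + E)
1743008 - c(L(18, -7*(-2)), sqrt(-418 + 944)) = 1743008 - (1 + 18*(-7*(-2))**2) = 1743008 - (1 + 18*14**2) = 1743008 - (1 + 18*196) = 1743008 - (1 + 3528) = 1743008 - 1*3529 = 1743008 - 3529 = 1739479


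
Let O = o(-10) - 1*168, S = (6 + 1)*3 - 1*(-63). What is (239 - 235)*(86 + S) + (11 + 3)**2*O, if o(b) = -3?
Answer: -32836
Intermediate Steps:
S = 84 (S = 7*3 + 63 = 21 + 63 = 84)
O = -171 (O = -3 - 1*168 = -3 - 168 = -171)
(239 - 235)*(86 + S) + (11 + 3)**2*O = (239 - 235)*(86 + 84) + (11 + 3)**2*(-171) = 4*170 + 14**2*(-171) = 680 + 196*(-171) = 680 - 33516 = -32836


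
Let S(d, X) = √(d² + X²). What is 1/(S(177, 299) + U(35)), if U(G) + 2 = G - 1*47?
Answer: 7/60267 + √120730/120534 ≈ 0.0029988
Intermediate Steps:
U(G) = -49 + G (U(G) = -2 + (G - 1*47) = -2 + (G - 47) = -2 + (-47 + G) = -49 + G)
S(d, X) = √(X² + d²)
1/(S(177, 299) + U(35)) = 1/(√(299² + 177²) + (-49 + 35)) = 1/(√(89401 + 31329) - 14) = 1/(√120730 - 14) = 1/(-14 + √120730)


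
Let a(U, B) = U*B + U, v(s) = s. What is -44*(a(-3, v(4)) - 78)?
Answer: 4092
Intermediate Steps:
a(U, B) = U + B*U (a(U, B) = B*U + U = U + B*U)
-44*(a(-3, v(4)) - 78) = -44*(-3*(1 + 4) - 78) = -44*(-3*5 - 78) = -44*(-15 - 78) = -44*(-93) = 4092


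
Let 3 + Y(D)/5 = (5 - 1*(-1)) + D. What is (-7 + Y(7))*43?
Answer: 1849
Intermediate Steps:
Y(D) = 15 + 5*D (Y(D) = -15 + 5*((5 - 1*(-1)) + D) = -15 + 5*((5 + 1) + D) = -15 + 5*(6 + D) = -15 + (30 + 5*D) = 15 + 5*D)
(-7 + Y(7))*43 = (-7 + (15 + 5*7))*43 = (-7 + (15 + 35))*43 = (-7 + 50)*43 = 43*43 = 1849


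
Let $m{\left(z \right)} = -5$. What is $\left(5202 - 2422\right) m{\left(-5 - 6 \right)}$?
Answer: $-13900$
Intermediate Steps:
$\left(5202 - 2422\right) m{\left(-5 - 6 \right)} = \left(5202 - 2422\right) \left(-5\right) = 2780 \left(-5\right) = -13900$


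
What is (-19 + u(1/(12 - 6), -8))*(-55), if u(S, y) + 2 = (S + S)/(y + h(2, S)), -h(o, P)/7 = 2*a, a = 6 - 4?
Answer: 124795/108 ≈ 1155.5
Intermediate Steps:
a = 2
h(o, P) = -28 (h(o, P) = -14*2 = -7*4 = -28)
u(S, y) = -2 + 2*S/(-28 + y) (u(S, y) = -2 + (S + S)/(y - 28) = -2 + (2*S)/(-28 + y) = -2 + 2*S/(-28 + y))
(-19 + u(1/(12 - 6), -8))*(-55) = (-19 + 2*(28 + 1/(12 - 6) - 1*(-8))/(-28 - 8))*(-55) = (-19 + 2*(28 + 1/6 + 8)/(-36))*(-55) = (-19 + 2*(-1/36)*(28 + ⅙ + 8))*(-55) = (-19 + 2*(-1/36)*(217/6))*(-55) = (-19 - 217/108)*(-55) = -2269/108*(-55) = 124795/108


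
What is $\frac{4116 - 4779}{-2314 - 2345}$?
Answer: $\frac{221}{1553} \approx 0.14231$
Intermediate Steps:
$\frac{4116 - 4779}{-2314 - 2345} = - \frac{663}{-4659} = \left(-663\right) \left(- \frac{1}{4659}\right) = \frac{221}{1553}$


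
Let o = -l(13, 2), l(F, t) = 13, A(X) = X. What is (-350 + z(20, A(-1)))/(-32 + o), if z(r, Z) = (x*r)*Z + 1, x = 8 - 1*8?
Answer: 349/45 ≈ 7.7556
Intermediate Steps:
x = 0 (x = 8 - 8 = 0)
z(r, Z) = 1 (z(r, Z) = (0*r)*Z + 1 = 0*Z + 1 = 0 + 1 = 1)
o = -13 (o = -1*13 = -13)
(-350 + z(20, A(-1)))/(-32 + o) = (-350 + 1)/(-32 - 13) = -349/(-45) = -349*(-1/45) = 349/45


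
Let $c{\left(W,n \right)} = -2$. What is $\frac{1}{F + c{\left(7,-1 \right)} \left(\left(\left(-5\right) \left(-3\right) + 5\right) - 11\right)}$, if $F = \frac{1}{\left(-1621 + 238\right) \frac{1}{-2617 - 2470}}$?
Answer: $- \frac{1383}{19807} \approx -0.069824$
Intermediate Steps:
$F = \frac{5087}{1383}$ ($F = \frac{1}{\left(-1383\right) \frac{1}{-5087}} = \frac{1}{\left(-1383\right) \left(- \frac{1}{5087}\right)} = \frac{1}{\frac{1383}{5087}} = \frac{5087}{1383} \approx 3.6782$)
$\frac{1}{F + c{\left(7,-1 \right)} \left(\left(\left(-5\right) \left(-3\right) + 5\right) - 11\right)} = \frac{1}{\frac{5087}{1383} - 2 \left(\left(\left(-5\right) \left(-3\right) + 5\right) - 11\right)} = \frac{1}{\frac{5087}{1383} - 2 \left(\left(15 + 5\right) - 11\right)} = \frac{1}{\frac{5087}{1383} - 2 \left(20 - 11\right)} = \frac{1}{\frac{5087}{1383} - 18} = \frac{1}{- \frac{19807}{1383}} = - \frac{1383}{19807}$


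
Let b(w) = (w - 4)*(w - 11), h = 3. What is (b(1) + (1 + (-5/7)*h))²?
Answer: 40804/49 ≈ 832.73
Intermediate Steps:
b(w) = (-11 + w)*(-4 + w) (b(w) = (-4 + w)*(-11 + w) = (-11 + w)*(-4 + w))
(b(1) + (1 + (-5/7)*h))² = ((44 + 1² - 15*1) + (1 - 5/7*3))² = ((44 + 1 - 15) + (1 - 5*⅐*3))² = (30 + (1 - 5/7*3))² = (30 + (1 - 15/7))² = (30 - 8/7)² = (202/7)² = 40804/49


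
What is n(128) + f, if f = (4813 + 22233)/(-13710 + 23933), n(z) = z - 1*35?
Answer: 977785/10223 ≈ 95.646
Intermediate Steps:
n(z) = -35 + z (n(z) = z - 35 = -35 + z)
f = 27046/10223 ≈ 2.6456
n(128) + f = (-35 + 128) + 27046/10223 = 93 + 27046/10223 = 977785/10223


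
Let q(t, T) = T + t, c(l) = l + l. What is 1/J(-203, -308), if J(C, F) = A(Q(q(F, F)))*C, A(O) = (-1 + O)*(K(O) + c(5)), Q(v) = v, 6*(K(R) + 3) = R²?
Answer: 3/23766251999 ≈ 1.2623e-10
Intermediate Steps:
K(R) = -3 + R²/6
c(l) = 2*l
A(O) = (-1 + O)*(7 + O²/6) (A(O) = (-1 + O)*((-3 + O²/6) + 2*5) = (-1 + O)*((-3 + O²/6) + 10) = (-1 + O)*(7 + O²/6))
J(C, F) = C*(-7 + 14*F - 2*F²/3 + 4*F³/3) (J(C, F) = (-7 + 7*(F + F) - (F + F)²/6 + (F + F)³/6)*C = (-7 + 7*(2*F) - 4*F²/6 + (2*F)³/6)*C = (-7 + 14*F - 2*F²/3 + (8*F³)/6)*C = (-7 + 14*F - 2*F²/3 + 4*F³/3)*C = C*(-7 + 14*F - 2*F²/3 + 4*F³/3))
1/J(-203, -308) = 1/((⅓)*(-203)*(-21 - 2*(-308)² + 4*(-308)³ + 42*(-308))) = 1/((⅓)*(-203)*(-21 - 2*94864 + 4*(-29218112) - 12936)) = 1/((⅓)*(-203)*(-21 - 189728 - 116872448 - 12936)) = 1/((⅓)*(-203)*(-117075133)) = 1/(23766251999/3) = 3/23766251999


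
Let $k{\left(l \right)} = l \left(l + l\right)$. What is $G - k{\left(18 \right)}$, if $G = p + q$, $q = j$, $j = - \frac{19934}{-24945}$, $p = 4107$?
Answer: $\frac{86304689}{24945} \approx 3459.8$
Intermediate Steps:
$k{\left(l \right)} = 2 l^{2}$ ($k{\left(l \right)} = l 2 l = 2 l^{2}$)
$j = \frac{19934}{24945}$ ($j = \left(-19934\right) \left(- \frac{1}{24945}\right) = \frac{19934}{24945} \approx 0.79912$)
$q = \frac{19934}{24945} \approx 0.79912$
$G = \frac{102469049}{24945}$ ($G = 4107 + \frac{19934}{24945} = \frac{102469049}{24945} \approx 4107.8$)
$G - k{\left(18 \right)} = \frac{102469049}{24945} - 2 \cdot 18^{2} = \frac{102469049}{24945} - 2 \cdot 324 = \frac{102469049}{24945} - 648 = \frac{86304689}{24945}$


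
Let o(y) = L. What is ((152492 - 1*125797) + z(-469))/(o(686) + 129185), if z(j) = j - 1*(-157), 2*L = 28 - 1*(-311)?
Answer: 52766/258709 ≈ 0.20396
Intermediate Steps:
L = 339/2 (L = (28 - 1*(-311))/2 = (28 + 311)/2 = (1/2)*339 = 339/2 ≈ 169.50)
z(j) = 157 + j (z(j) = j + 157 = 157 + j)
o(y) = 339/2
((152492 - 1*125797) + z(-469))/(o(686) + 129185) = ((152492 - 1*125797) + (157 - 469))/(339/2 + 129185) = ((152492 - 125797) - 312)/(258709/2) = (26695 - 312)*(2/258709) = 26383*(2/258709) = 52766/258709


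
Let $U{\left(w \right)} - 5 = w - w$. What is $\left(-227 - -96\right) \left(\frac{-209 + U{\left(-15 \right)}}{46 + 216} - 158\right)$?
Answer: $20800$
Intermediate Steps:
$U{\left(w \right)} = 5$ ($U{\left(w \right)} = 5 + \left(w - w\right) = 5 + 0 = 5$)
$\left(-227 - -96\right) \left(\frac{-209 + U{\left(-15 \right)}}{46 + 216} - 158\right) = \left(-227 - -96\right) \left(\frac{-209 + 5}{46 + 216} - 158\right) = \left(-227 + \left(-115 + 211\right)\right) \left(- \frac{204}{262} - 158\right) = \left(-227 + 96\right) \left(\left(-204\right) \frac{1}{262} - 158\right) = - 131 \left(- \frac{102}{131} - 158\right) = \left(-131\right) \left(- \frac{20800}{131}\right) = 20800$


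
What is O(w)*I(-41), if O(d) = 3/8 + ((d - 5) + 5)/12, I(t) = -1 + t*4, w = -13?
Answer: 935/8 ≈ 116.88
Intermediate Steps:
I(t) = -1 + 4*t
O(d) = 3/8 + d/12 (O(d) = 3*(1/8) + ((-5 + d) + 5)*(1/12) = 3/8 + d*(1/12) = 3/8 + d/12)
O(w)*I(-41) = (3/8 + (1/12)*(-13))*(-1 + 4*(-41)) = (3/8 - 13/12)*(-1 - 164) = -17/24*(-165) = 935/8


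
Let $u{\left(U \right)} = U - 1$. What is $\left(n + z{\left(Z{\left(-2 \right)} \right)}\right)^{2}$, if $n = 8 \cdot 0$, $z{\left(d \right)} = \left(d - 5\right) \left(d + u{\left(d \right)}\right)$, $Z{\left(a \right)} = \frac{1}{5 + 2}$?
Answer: $\frac{28900}{2401} \approx 12.037$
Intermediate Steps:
$Z{\left(a \right)} = \frac{1}{7}$
$u{\left(U \right)} = -1 + U$
$z{\left(d \right)} = \left(-1 + 2 d\right) \left(-5 + d\right)$ ($z{\left(d \right)} = \left(d - 5\right) \left(d + \left(-1 + d\right)\right) = \left(-5 + d\right) \left(-1 + 2 d\right) = \left(-1 + 2 d\right) \left(-5 + d\right)$)
$n = 0$
$\left(n + z{\left(Z{\left(-2 \right)} \right)}\right)^{2} = \left(0 + \left(5 - \frac{11}{7} + \frac{2}{49}\right)\right)^{2} = \left(0 + \frac{170}{49}\right)^{2} = \left(\frac{170}{49}\right)^{2} = \frac{28900}{2401}$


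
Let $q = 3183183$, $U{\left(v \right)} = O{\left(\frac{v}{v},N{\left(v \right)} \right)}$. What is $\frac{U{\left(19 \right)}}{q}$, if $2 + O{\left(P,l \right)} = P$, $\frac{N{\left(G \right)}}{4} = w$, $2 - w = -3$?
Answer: $- \frac{1}{3183183} \approx -3.1415 \cdot 10^{-7}$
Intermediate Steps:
$w = 5$ ($w = 2 - -3 = 2 + 3 = 5$)
$N{\left(G \right)} = 20$ ($N{\left(G \right)} = 4 \cdot 5 = 20$)
$O{\left(P,l \right)} = -2 + P$
$U{\left(v \right)} = -1$ ($U{\left(v \right)} = -2 + \frac{v}{v} = -2 + 1 = -1$)
$\frac{U{\left(19 \right)}}{q} = - \frac{1}{3183183}$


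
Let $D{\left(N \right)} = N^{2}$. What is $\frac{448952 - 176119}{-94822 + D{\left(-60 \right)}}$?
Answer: $- \frac{16049}{5366} \approx -2.9909$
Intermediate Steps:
$\frac{448952 - 176119}{-94822 + D{\left(-60 \right)}} = \frac{448952 - 176119}{-94822 + \left(-60\right)^{2}} = \frac{272833}{-94822 + 3600} = \frac{272833}{-91222} = 272833 \left(- \frac{1}{91222}\right) = - \frac{16049}{5366}$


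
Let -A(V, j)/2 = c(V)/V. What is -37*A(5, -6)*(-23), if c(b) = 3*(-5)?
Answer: 5106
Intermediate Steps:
c(b) = -15
A(V, j) = 30/V (A(V, j) = -(-30)/V = 30/V)
-37*A(5, -6)*(-23) = -1110/5*(-23) = -37*6*(-23) = -222*(-23) = 5106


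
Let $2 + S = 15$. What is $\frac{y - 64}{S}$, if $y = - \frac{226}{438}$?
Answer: $- \frac{14129}{2847} \approx -4.9628$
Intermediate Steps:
$S = 13$ ($S = -2 + 15 = 13$)
$y = - \frac{113}{219}$ ($y = \left(-226\right) \frac{1}{438} = - \frac{113}{219} \approx -0.51598$)
$\frac{y - 64}{S} = \frac{- \frac{113}{219} - 64}{13} = \left(- \frac{113}{219} - 64\right) \frac{1}{13} = \left(- \frac{14129}{219}\right) \frac{1}{13} = - \frac{14129}{2847}$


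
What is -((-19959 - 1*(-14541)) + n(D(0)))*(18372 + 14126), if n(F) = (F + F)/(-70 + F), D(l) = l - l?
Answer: 176074164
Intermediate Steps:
D(l) = 0
n(F) = 2*F/(-70 + F) (n(F) = (2*F)/(-70 + F) = 2*F/(-70 + F))
-((-19959 - 1*(-14541)) + n(D(0)))*(18372 + 14126) = -((-19959 - 1*(-14541)) + 2*0/(-70 + 0))*(18372 + 14126) = -((-19959 + 14541) + 2*0/(-70))*32498 = -(-5418 + 2*0*(-1/70))*32498 = -(-5418 + 0)*32498 = -(-5418)*32498 = -1*(-176074164) = 176074164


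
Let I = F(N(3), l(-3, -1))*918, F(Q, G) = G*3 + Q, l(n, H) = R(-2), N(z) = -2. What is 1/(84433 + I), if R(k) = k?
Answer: 1/77089 ≈ 1.2972e-5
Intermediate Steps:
l(n, H) = -2
F(Q, G) = Q + 3*G (F(Q, G) = 3*G + Q = Q + 3*G)
I = -7344 (I = (-2 + 3*(-2))*918 = (-2 - 6)*918 = -8*918 = -7344)
1/(84433 + I) = 1/(84433 - 7344) = 1/77089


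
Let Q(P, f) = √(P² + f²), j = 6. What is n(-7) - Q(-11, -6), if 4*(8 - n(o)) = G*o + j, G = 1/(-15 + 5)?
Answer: 253/40 - √157 ≈ -6.2050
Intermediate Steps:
G = -⅒ (G = 1/(-10) = -⅒ ≈ -0.10000)
n(o) = 13/2 + o/40 (n(o) = 8 - (-o/10 + 6)/4 = 8 - (6 - o/10)/4 = 8 + (-3/2 + o/40) = 13/2 + o/40)
n(-7) - Q(-11, -6) = (13/2 + (1/40)*(-7)) - √((-11)² + (-6)²) = (13/2 - 7/40) - √(121 + 36) = 253/40 - √157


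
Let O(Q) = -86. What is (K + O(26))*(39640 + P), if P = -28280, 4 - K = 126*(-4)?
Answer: 4793920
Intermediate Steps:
K = 508 (K = 4 - 126*(-4) = 4 - 1*(-504) = 4 + 504 = 508)
(K + O(26))*(39640 + P) = (508 - 86)*(39640 - 28280) = 422*11360 = 4793920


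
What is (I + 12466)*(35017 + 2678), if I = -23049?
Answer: -398926185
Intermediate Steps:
(I + 12466)*(35017 + 2678) = (-23049 + 12466)*(35017 + 2678) = -10583*37695 = -398926185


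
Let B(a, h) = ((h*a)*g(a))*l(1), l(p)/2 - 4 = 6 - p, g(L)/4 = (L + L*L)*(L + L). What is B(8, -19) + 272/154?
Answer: -970776440/77 ≈ -1.2607e+7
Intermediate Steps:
g(L) = 8*L*(L + L**2) (g(L) = 4*((L + L*L)*(L + L)) = 4*((L + L**2)*(2*L)) = 4*(2*L*(L + L**2)) = 8*L*(L + L**2))
l(p) = 20 - 2*p (l(p) = 8 + 2*(6 - p) = 8 + (12 - 2*p) = 20 - 2*p)
B(a, h) = 144*h*a**3*(1 + a) (B(a, h) = ((h*a)*(8*a**2*(1 + a)))*(20 - 2*1) = ((a*h)*(8*a**2*(1 + a)))*(20 - 2) = (8*h*a**3*(1 + a))*18 = 144*h*a**3*(1 + a))
B(8, -19) + 272/154 = 144*(-19)*8**3*(1 + 8) + 272/154 = 144*(-19)*512*9 + 272*(1/154) = -12607488 + 136/77 = -970776440/77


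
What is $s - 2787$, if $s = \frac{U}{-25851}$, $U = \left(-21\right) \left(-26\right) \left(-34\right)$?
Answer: $- \frac{3429913}{1231} \approx -2786.3$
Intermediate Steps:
$U = -18564$ ($U = 546 \left(-34\right) = -18564$)
$s = \frac{884}{1231}$ ($s = - \frac{18564}{-25851} = \left(-18564\right) \left(- \frac{1}{25851}\right) = \frac{884}{1231} \approx 0.71811$)
$s - 2787 = \frac{884}{1231} - 2787 = - \frac{3429913}{1231}$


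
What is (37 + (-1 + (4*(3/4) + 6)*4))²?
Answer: 5184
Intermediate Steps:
(37 + (-1 + (4*(3/4) + 6)*4))² = (37 + (-1 + (4*(3*(¼)) + 6)*4))² = (37 + (-1 + (4*(¾) + 6)*4))² = (37 + (-1 + (3 + 6)*4))² = (37 + (-1 + 9*4))² = (37 + (-1 + 36))² = (37 + 35)² = 72² = 5184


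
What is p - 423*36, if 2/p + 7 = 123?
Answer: -883223/58 ≈ -15228.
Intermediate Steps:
p = 1/58 (p = 2/(-7 + 123) = 2/116 = 2*(1/116) = 1/58 ≈ 0.017241)
p - 423*36 = 1/58 - 423*36 = 1/58 - 15228 = -883223/58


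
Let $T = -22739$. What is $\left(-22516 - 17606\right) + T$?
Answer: $-62861$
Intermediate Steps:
$\left(-22516 - 17606\right) + T = \left(-22516 - 17606\right) - 22739 = -40122 - 22739 = -62861$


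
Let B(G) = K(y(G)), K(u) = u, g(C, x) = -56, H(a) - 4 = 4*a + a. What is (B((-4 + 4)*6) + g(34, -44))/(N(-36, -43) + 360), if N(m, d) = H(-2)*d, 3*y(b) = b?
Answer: -28/309 ≈ -0.090615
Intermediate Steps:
y(b) = b/3
H(a) = 4 + 5*a (H(a) = 4 + (4*a + a) = 4 + 5*a)
N(m, d) = -6*d (N(m, d) = (4 + 5*(-2))*d = (4 - 10)*d = -6*d)
B(G) = G/3
(B((-4 + 4)*6) + g(34, -44))/(N(-36, -43) + 360) = (((-4 + 4)*6)/3 - 56)/(-6*(-43) + 360) = ((0*6)/3 - 56)/(258 + 360) = ((⅓)*0 - 56)/618 = (0 - 56)*(1/618) = -56*1/618 = -28/309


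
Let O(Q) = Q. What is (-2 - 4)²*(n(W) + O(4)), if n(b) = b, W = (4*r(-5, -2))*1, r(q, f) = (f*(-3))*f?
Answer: -1584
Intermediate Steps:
r(q, f) = -3*f² (r(q, f) = (-3*f)*f = -3*f²)
W = -48 (W = (4*(-3*(-2)²))*1 = (4*(-3*4))*1 = (4*(-12))*1 = -48*1 = -48)
(-2 - 4)²*(n(W) + O(4)) = (-2 - 4)²*(-48 + 4) = (-6)²*(-44) = 36*(-44) = -1584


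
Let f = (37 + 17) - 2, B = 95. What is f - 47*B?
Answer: -4413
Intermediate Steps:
f = 52 (f = 54 - 2 = 52)
f - 47*B = 52 - 47*95 = 52 - 4465 = -4413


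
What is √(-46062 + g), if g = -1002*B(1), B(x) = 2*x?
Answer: I*√48066 ≈ 219.24*I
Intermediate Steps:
g = -2004 ≈ -2004.0
√(-46062 + g) = √(-46062 - 2004) = √(-48066) = I*√48066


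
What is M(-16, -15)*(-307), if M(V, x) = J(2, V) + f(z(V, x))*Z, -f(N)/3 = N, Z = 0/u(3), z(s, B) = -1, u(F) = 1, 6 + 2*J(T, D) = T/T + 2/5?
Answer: 7061/10 ≈ 706.10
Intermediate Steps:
J(T, D) = -23/10 (J(T, D) = -3 + (T/T + 2/5)/2 = -3 + (1 + 2*(⅕))/2 = -3 + (1 + ⅖)/2 = -3 + (½)*(7/5) = -3 + 7/10 = -23/10)
Z = 0 (Z = 0/1 = 0*1 = 0)
f(N) = -3*N
M(V, x) = -23/10 (M(V, x) = -23/10 - 3*(-1)*0 = -23/10 + 3*0 = -23/10 + 0 = -23/10)
M(-16, -15)*(-307) = -23/10*(-307) = 7061/10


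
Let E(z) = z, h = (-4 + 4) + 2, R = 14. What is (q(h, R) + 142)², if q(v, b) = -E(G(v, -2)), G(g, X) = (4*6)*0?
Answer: 20164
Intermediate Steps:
G(g, X) = 0 (G(g, X) = 24*0 = 0)
h = 2 (h = 0 + 2 = 2)
q(v, b) = 0 (q(v, b) = -1*0 = 0)
(q(h, R) + 142)² = (0 + 142)² = 142² = 20164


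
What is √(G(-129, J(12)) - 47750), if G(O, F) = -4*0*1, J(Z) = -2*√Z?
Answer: 5*I*√1910 ≈ 218.52*I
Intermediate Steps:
G(O, F) = 0 (G(O, F) = 0*1 = 0)
√(G(-129, J(12)) - 47750) = √(0 - 47750) = √(-47750) = 5*I*√1910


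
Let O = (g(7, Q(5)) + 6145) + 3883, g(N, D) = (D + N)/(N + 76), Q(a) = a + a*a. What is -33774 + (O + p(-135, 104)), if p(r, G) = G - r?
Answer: -1951044/83 ≈ -23507.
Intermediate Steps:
Q(a) = a + a²
g(N, D) = (D + N)/(76 + N)
O = 832361/83 (O = ((5*(1 + 5) + 7)/(76 + 7) + 6145) + 3883 = ((5*6 + 7)/83 + 6145) + 3883 = ((30 + 7)/83 + 6145) + 3883 = ((1/83)*37 + 6145) + 3883 = (37/83 + 6145) + 3883 = 510072/83 + 3883 = 832361/83 ≈ 10028.)
-33774 + (O + p(-135, 104)) = -33774 + (832361/83 + (104 - 1*(-135))) = -33774 + (832361/83 + (104 + 135)) = -33774 + (832361/83 + 239) = -33774 + 852198/83 = -1951044/83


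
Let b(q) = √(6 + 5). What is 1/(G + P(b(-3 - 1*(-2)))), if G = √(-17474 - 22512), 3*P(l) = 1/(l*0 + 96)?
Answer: 288/3316598785 - 82944*I*√39986/3316598785 ≈ 8.6836e-8 - 0.0050009*I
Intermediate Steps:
b(q) = √11
P(l) = 1/288 (P(l) = 1/(3*(l*0 + 96)) = 1/(3*(0 + 96)) = (⅓)/96 = (⅓)*(1/96) = 1/288)
G = I*√39986 (G = √(-39986) = I*√39986 ≈ 199.97*I)
1/(G + P(b(-3 - 1*(-2)))) = 1/(I*√39986 + 1/288) = 1/(1/288 + I*√39986)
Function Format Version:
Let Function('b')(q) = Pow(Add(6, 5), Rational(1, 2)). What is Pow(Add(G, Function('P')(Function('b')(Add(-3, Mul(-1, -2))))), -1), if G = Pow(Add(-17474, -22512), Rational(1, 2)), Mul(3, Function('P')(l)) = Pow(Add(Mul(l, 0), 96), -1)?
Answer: Add(Rational(288, 3316598785), Mul(Rational(-82944, 3316598785), I, Pow(39986, Rational(1, 2)))) ≈ Add(8.6836e-8, Mul(-0.0050009, I))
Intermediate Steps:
Function('b')(q) = Pow(11, Rational(1, 2))
Function('P')(l) = Rational(1, 288) (Function('P')(l) = Mul(Rational(1, 3), Pow(Add(Mul(l, 0), 96), -1)) = Mul(Rational(1, 3), Pow(Add(0, 96), -1)) = Mul(Rational(1, 3), Pow(96, -1)) = Mul(Rational(1, 3), Rational(1, 96)) = Rational(1, 288))
G = Mul(I, Pow(39986, Rational(1, 2))) (G = Pow(-39986, Rational(1, 2)) = Mul(I, Pow(39986, Rational(1, 2))) ≈ Mul(199.97, I))
Pow(Add(G, Function('P')(Function('b')(Add(-3, Mul(-1, -2))))), -1) = Pow(Add(Mul(I, Pow(39986, Rational(1, 2))), Rational(1, 288)), -1) = Pow(Add(Rational(1, 288), Mul(I, Pow(39986, Rational(1, 2)))), -1)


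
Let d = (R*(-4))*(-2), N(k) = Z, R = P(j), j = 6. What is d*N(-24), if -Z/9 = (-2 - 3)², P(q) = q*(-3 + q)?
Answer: -32400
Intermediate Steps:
R = 18 (R = 6*(-3 + 6) = 6*3 = 18)
Z = -225 (Z = -9*(-2 - 3)² = -9*(-5)² = -9*25 = -225)
N(k) = -225
d = 144 (d = (18*(-4))*(-2) = -72*(-2) = 144)
d*N(-24) = 144*(-225) = -32400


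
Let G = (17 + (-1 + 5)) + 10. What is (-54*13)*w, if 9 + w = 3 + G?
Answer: -17550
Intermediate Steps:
G = 31 (G = (17 + 4) + 10 = 21 + 10 = 31)
w = 25 (w = -9 + (3 + 31) = -9 + 34 = 25)
(-54*13)*w = -54*13*25 = -702*25 = -17550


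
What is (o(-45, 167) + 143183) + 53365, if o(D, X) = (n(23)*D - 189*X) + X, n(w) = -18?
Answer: 165962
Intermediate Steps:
o(D, X) = -188*X - 18*D (o(D, X) = (-18*D - 189*X) + X = (-189*X - 18*D) + X = -188*X - 18*D)
(o(-45, 167) + 143183) + 53365 = ((-188*167 - 18*(-45)) + 143183) + 53365 = ((-31396 + 810) + 143183) + 53365 = (-30586 + 143183) + 53365 = 112597 + 53365 = 165962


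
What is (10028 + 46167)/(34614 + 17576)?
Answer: 11239/10438 ≈ 1.0767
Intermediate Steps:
(10028 + 46167)/(34614 + 17576) = 56195/52190 = 56195*(1/52190) = 11239/10438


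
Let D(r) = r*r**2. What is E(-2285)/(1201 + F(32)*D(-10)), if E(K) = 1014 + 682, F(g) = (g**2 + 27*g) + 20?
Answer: -1696/1906799 ≈ -0.00088945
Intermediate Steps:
F(g) = 20 + g**2 + 27*g
D(r) = r**3
E(K) = 1696
E(-2285)/(1201 + F(32)*D(-10)) = 1696/(1201 + (20 + 32**2 + 27*32)*(-10)**3) = 1696/(1201 + (20 + 1024 + 864)*(-1000)) = 1696/(1201 + 1908*(-1000)) = 1696/(1201 - 1908000) = 1696/(-1906799) = 1696*(-1/1906799) = -1696/1906799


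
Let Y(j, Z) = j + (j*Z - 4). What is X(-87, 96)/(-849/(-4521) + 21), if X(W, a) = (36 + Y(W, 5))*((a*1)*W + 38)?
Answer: 613930702/3193 ≈ 1.9227e+5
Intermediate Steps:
Y(j, Z) = -4 + j + Z*j (Y(j, Z) = j + (Z*j - 4) = j + (-4 + Z*j) = -4 + j + Z*j)
X(W, a) = (32 + 6*W)*(38 + W*a) (X(W, a) = (36 + (-4 + W + 5*W))*((a*1)*W + 38) = (36 + (-4 + 6*W))*(a*W + 38) = (32 + 6*W)*(W*a + 38) = (32 + 6*W)*(38 + W*a))
X(-87, 96)/(-849/(-4521) + 21) = (1216 + 228*(-87) + 6*96*(-87)² + 32*(-87)*96)/(-849/(-4521) + 21) = (1216 - 19836 + 6*96*7569 - 267264)/(-849*(-1/4521) + 21) = (1216 - 19836 + 4359744 - 267264)/(283/1507 + 21) = 4073860/(31930/1507) = 4073860*(1507/31930) = 613930702/3193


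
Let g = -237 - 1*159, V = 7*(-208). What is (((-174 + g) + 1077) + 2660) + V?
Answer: 1711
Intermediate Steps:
V = -1456
g = -396 (g = -237 - 159 = -396)
(((-174 + g) + 1077) + 2660) + V = (((-174 - 396) + 1077) + 2660) - 1456 = ((-570 + 1077) + 2660) - 1456 = (507 + 2660) - 1456 = 3167 - 1456 = 1711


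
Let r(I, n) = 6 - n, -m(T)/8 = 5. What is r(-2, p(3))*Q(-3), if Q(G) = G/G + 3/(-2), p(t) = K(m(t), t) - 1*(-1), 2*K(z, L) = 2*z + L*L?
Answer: -81/4 ≈ -20.250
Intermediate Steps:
m(T) = -40 (m(T) = -8*5 = -40)
K(z, L) = z + L²/2 (K(z, L) = (2*z + L*L)/2 = (2*z + L²)/2 = (L² + 2*z)/2 = z + L²/2)
p(t) = -39 + t²/2 (p(t) = (-40 + t²/2) - 1*(-1) = (-40 + t²/2) + 1 = -39 + t²/2)
Q(G) = -½ (Q(G) = 1 + 3*(-½) = 1 - 3/2 = -½)
r(-2, p(3))*Q(-3) = (6 - (-39 + (½)*3²))*(-½) = (6 - (-39 + (½)*9))*(-½) = (6 - (-39 + 9/2))*(-½) = (6 - 1*(-69/2))*(-½) = (6 + 69/2)*(-½) = (81/2)*(-½) = -81/4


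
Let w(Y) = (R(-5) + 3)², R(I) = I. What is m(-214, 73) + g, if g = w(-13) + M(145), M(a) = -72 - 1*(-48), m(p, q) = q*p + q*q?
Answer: -10313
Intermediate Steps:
m(p, q) = q² + p*q (m(p, q) = p*q + q² = q² + p*q)
M(a) = -24 (M(a) = -72 + 48 = -24)
w(Y) = 4 (w(Y) = (-5 + 3)² = (-2)² = 4)
g = -20 (g = 4 - 24 = -20)
m(-214, 73) + g = 73*(-214 + 73) - 20 = 73*(-141) - 20 = -10293 - 20 = -10313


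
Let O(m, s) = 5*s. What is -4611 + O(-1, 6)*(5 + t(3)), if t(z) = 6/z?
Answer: -4401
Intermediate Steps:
-4611 + O(-1, 6)*(5 + t(3)) = -4611 + (5*6)*(5 + 6/3) = -4611 + 30*(5 + 6*(⅓)) = -4611 + 30*(5 + 2) = -4611 + 30*7 = -4611 + 210 = -4401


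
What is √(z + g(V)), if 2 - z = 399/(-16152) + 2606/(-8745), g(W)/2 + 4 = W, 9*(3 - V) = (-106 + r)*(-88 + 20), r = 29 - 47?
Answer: I*√1038276494777526070/23541540 ≈ 43.283*I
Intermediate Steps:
r = -18
V = -8405/9 (V = 3 - (-106 - 18)*(-88 + 20)/9 = 3 - (-124)*(-68)/9 = 3 - ⅑*8432 = 3 - 8432/9 = -8405/9 ≈ -933.89)
g(W) = -8 + 2*W
z = 109359949/47083080 (z = 2 - (399/(-16152) + 2606/(-8745)) = 2 - (399*(-1/16152) + 2606*(-1/8745)) = 2 - (-133/5384 - 2606/8745) = 2 - 1*(-15193789/47083080) = 2 + 15193789/47083080 = 109359949/47083080 ≈ 2.3227)
√(z + g(V)) = √(109359949/47083080 + (-8 + 2*(-8405/9))) = √(109359949/47083080 + (-8 - 16810/9)) = √(109359949/47083080 - 16882/9) = √(-264624105673/141249240) = I*√1038276494777526070/23541540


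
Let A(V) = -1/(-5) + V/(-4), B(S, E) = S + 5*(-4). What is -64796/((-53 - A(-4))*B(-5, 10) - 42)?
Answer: -64796/1313 ≈ -49.350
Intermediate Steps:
B(S, E) = -20 + S (B(S, E) = S - 20 = -20 + S)
A(V) = ⅕ - V/4 (A(V) = -1*(-⅕) + V*(-¼) = ⅕ - V/4)
-64796/((-53 - A(-4))*B(-5, 10) - 42) = -64796/((-53 - (⅕ - ¼*(-4)))*(-20 - 5) - 42) = -64796/((-53 - (⅕ + 1))*(-25) - 42) = -64796/((-53 - 1*6/5)*(-25) - 42) = -64796/((-53 - 6/5)*(-25) - 42) = -64796/(-271/5*(-25) - 42) = -64796/(1355 - 42) = -64796/1313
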